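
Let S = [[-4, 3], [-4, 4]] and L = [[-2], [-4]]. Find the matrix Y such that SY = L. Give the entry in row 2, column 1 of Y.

Left-multiplying both sides by S⁻¹ gives Y = S⁻¹L.
det S = -4; the adjugate gives S⁻¹ = [[-1, 3/4], [-1, 1]].
Y = S⁻¹L = [[-1, 3/4], [-1, 1]] · [[-2], [-4]] = [[-1], [-2]].

-2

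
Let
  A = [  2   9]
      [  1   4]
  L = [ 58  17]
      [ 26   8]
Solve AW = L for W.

W = [[2, 4], [6, 1]]

A is on the left of W, so left-multiply by A⁻¹: W = A⁻¹L.
det A = -1, so A⁻¹ = [[-4, 9], [1, -2]].
W = A⁻¹L = [[-4, 9], [1, -2]] · [[58, 17], [26, 8]] = [[2, 4], [6, 1]].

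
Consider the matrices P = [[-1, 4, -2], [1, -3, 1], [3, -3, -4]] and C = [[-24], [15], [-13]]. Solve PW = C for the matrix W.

W = [[-4], [-5], [4]]

Left-multiplying both sides by P⁻¹ gives W = P⁻¹C.
P has determinant 1; P⁻¹ = [[15, 22, -2], [7, 10, -1], [6, 9, -1]].
W = P⁻¹C = [[15, 22, -2], [7, 10, -1], [6, 9, -1]] · [[-24], [15], [-13]] = [[-4], [-5], [4]].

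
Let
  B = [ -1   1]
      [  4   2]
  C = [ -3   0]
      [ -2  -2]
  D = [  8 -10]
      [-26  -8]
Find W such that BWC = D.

W = [[3, -1], [-3, 4]]

W = B⁻¹DC⁻¹ (apply B⁻¹ on the left and C⁻¹ on the right).
det B = -6; the adjugate gives B⁻¹ = [[-1/3, 1/6], [2/3, 1/6]].
C has determinant 6; C⁻¹ = [[-1/3, 0], [1/3, -1/2]].
B⁻¹D = [[-7, 2], [1, -8]].
W = (B⁻¹D)C⁻¹ = [[3, -1], [-3, 4]].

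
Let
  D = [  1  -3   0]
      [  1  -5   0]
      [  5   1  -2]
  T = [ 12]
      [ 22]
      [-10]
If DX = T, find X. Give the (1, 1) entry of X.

-3

Left-multiplying both sides by D⁻¹ gives X = D⁻¹T.
det D = 4; the adjugate gives D⁻¹ = [[5/2, -3/2, 0], [1/2, -1/2, 0], [13/2, -4, -1/2]].
X = D⁻¹T = [[5/2, -3/2, 0], [1/2, -1/2, 0], [13/2, -4, -1/2]] · [[12], [22], [-10]] = [[-3], [-5], [-5]].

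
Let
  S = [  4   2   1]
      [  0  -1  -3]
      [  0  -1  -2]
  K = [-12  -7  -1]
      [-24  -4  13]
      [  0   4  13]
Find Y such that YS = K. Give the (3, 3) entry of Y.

Since S sits to the right of Y, Y = KS⁻¹.
det S = -4; the adjugate gives S⁻¹ = [[1/4, -3/4, 5/4], [0, 2, -3], [0, -1, 1]].
Y = KS⁻¹ = [[-12, -7, -1], [-24, -4, 13], [0, 4, 13]] · [[1/4, -3/4, 5/4], [0, 2, -3], [0, -1, 1]] = [[-3, -4, 5], [-6, -3, -5], [0, -5, 1]].

1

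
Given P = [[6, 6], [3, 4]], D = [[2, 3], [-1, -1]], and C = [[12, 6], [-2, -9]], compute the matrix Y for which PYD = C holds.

Left-multiply by P⁻¹ and right-multiply by D⁻¹: Y = P⁻¹CD⁻¹.
P has determinant 6; P⁻¹ = [[2/3, -1], [-1/2, 1]].
det D = 1; the adjugate gives D⁻¹ = [[-1, -3], [1, 2]].
P⁻¹C = [[10, 13], [-8, -12]].
Y = (P⁻¹C)D⁻¹ = [[3, -4], [-4, 0]].

Y = [[3, -4], [-4, 0]]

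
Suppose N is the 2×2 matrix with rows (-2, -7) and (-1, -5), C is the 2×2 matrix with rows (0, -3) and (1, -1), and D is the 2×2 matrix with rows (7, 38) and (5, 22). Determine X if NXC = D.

X = [[4, 0], [1, -1]]

Isolating X: multiply by N⁻¹ from the left and C⁻¹ from the right, so X = N⁻¹DC⁻¹.
N has determinant 3; N⁻¹ = [[-5/3, 7/3], [1/3, -2/3]].
det C = 3, so C⁻¹ = [[-1/3, 1], [-1/3, 0]].
N⁻¹D = [[0, -12], [-1, -2]].
X = (N⁻¹D)C⁻¹ = [[4, 0], [1, -1]].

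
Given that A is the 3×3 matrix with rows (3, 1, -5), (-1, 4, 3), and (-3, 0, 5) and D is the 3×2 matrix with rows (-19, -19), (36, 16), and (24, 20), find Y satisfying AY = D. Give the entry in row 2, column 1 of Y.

5

Left-multiplying both sides by A⁻¹ gives Y = A⁻¹D.
det A = -4, so A⁻¹ = [[-5, 5/4, -23/4], [1, 0, 1], [-3, 3/4, -13/4]].
Y = A⁻¹D = [[-5, 5/4, -23/4], [1, 0, 1], [-3, 3/4, -13/4]] · [[-19, -19], [36, 16], [24, 20]] = [[2, 0], [5, 1], [6, 4]].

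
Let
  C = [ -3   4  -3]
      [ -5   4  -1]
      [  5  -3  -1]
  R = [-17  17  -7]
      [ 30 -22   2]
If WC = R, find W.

C is on the right of W, so right-multiply by C⁻¹: W = RC⁻¹.
det C = -4, so C⁻¹ = [[7/4, -13/4, -2], [5/2, -9/2, -3], [5/4, -11/4, -2]].
W = RC⁻¹ = [[-17, 17, -7], [30, -22, 2]] · [[7/4, -13/4, -2], [5/2, -9/2, -3], [5/4, -11/4, -2]] = [[4, -2, -3], [0, -4, 2]].

W = [[4, -2, -3], [0, -4, 2]]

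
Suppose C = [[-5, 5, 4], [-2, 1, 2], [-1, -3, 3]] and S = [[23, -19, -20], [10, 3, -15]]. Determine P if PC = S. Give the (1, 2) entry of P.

C is on the right of P, so right-multiply by C⁻¹: P = SC⁻¹.
det C = 3; the adjugate gives C⁻¹ = [[3, -9, 2], [4/3, -11/3, 2/3], [7/3, -20/3, 5/3]].
P = SC⁻¹ = [[23, -19, -20], [10, 3, -15]] · [[3, -9, 2], [4/3, -11/3, 2/3], [7/3, -20/3, 5/3]] = [[-3, -4, 0], [-1, -1, -3]].

-4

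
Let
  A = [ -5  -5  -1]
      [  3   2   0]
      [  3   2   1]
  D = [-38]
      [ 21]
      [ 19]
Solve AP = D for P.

A is on the left of P, so left-multiply by A⁻¹: P = A⁻¹D.
det A = 5; the adjugate gives A⁻¹ = [[2/5, 3/5, 2/5], [-3/5, -2/5, -3/5], [0, -1, 1]].
P = A⁻¹D = [[2/5, 3/5, 2/5], [-3/5, -2/5, -3/5], [0, -1, 1]] · [[-38], [21], [19]] = [[5], [3], [-2]].

P = [[5], [3], [-2]]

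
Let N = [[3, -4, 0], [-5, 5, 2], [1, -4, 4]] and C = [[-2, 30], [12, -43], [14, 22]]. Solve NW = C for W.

W = [[-6, 6], [-4, -3], [1, 1]]

Since N multiplies W on the left, W = N⁻¹C.
N has determinant -4; N⁻¹ = [[-7, -4, 2], [-11/2, -3, 3/2], [-15/4, -2, 5/4]].
W = N⁻¹C = [[-7, -4, 2], [-11/2, -3, 3/2], [-15/4, -2, 5/4]] · [[-2, 30], [12, -43], [14, 22]] = [[-6, 6], [-4, -3], [1, 1]].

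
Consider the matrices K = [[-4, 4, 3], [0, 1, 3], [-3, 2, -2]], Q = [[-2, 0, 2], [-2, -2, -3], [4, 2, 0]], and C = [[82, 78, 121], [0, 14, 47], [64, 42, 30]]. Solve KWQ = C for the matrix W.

W = [[2, 4, -1], [1, -4, 0], [-2, -5, -4]]

Left-multiply by K⁻¹ and right-multiply by Q⁻¹: W = K⁻¹CQ⁻¹.
det K = 5; the adjugate gives K⁻¹ = [[-8/5, 14/5, 9/5], [-9/5, 17/5, 12/5], [3/5, -4/5, -4/5]].
Q has determinant -4; Q⁻¹ = [[-3/2, -1, -1], [3, 2, 5/2], [-1, -1, -1]].
K⁻¹C = [[-16, -10, -8], [6, 8, 14], [-2, 2, 11]].
W = (K⁻¹C)Q⁻¹ = [[2, 4, -1], [1, -4, 0], [-2, -5, -4]].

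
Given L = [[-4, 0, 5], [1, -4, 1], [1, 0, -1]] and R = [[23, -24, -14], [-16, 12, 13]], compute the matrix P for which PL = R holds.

Since L sits to the right of P, P = RL⁻¹.
det L = 4; the adjugate gives L⁻¹ = [[1, 0, 5], [1/2, -1/4, 9/4], [1, 0, 4]].
P = RL⁻¹ = [[23, -24, -14], [-16, 12, 13]] · [[1, 0, 5], [1/2, -1/4, 9/4], [1, 0, 4]] = [[-3, 6, 5], [3, -3, -1]].

P = [[-3, 6, 5], [3, -3, -1]]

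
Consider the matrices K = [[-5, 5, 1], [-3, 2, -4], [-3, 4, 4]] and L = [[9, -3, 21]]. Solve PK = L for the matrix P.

Right-multiplying both sides by K⁻¹ gives P = LK⁻¹.
det K = -6, so K⁻¹ = [[-4, 8/3, 11/3], [-4, 17/6, 23/6], [1, -5/6, -5/6]].
P = LK⁻¹ = [[9, -3, 21]] · [[-4, 8/3, 11/3], [-4, 17/6, 23/6], [1, -5/6, -5/6]] = [[-3, -2, 4]].

P = [[-3, -2, 4]]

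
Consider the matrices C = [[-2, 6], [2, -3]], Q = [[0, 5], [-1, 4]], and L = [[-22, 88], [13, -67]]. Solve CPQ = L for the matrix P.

P = [[-3, -2], [-1, 3]]

P = C⁻¹LQ⁻¹ (apply C⁻¹ on the left and Q⁻¹ on the right).
C has determinant -6; C⁻¹ = [[1/2, 1], [1/3, 1/3]].
Q has determinant 5; Q⁻¹ = [[4/5, -1], [1/5, 0]].
C⁻¹L = [[2, -23], [-3, 7]].
P = (C⁻¹L)Q⁻¹ = [[-3, -2], [-1, 3]].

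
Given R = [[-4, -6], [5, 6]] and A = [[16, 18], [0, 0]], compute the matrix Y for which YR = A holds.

Y = [[1, 4], [0, 0]]

Right-multiplying both sides by R⁻¹ gives Y = AR⁻¹.
det R = 6; the adjugate gives R⁻¹ = [[1, 1], [-5/6, -2/3]].
Y = AR⁻¹ = [[16, 18], [0, 0]] · [[1, 1], [-5/6, -2/3]] = [[1, 4], [0, 0]].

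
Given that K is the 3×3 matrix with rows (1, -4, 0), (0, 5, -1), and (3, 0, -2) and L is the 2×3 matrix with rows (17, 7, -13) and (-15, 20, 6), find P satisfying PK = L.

Since K sits to the right of P, P = LK⁻¹.
K has determinant 2; K⁻¹ = [[-5, -4, 2], [-3/2, -1, 1/2], [-15/2, -6, 5/2]].
P = LK⁻¹ = [[17, 7, -13], [-15, 20, 6]] · [[-5, -4, 2], [-3/2, -1, 1/2], [-15/2, -6, 5/2]] = [[2, 3, 5], [0, 4, -5]].

P = [[2, 3, 5], [0, 4, -5]]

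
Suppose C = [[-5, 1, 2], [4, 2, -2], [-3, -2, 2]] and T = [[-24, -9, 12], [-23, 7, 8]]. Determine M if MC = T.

C is on the right of M, so right-multiply by C⁻¹: M = TC⁻¹.
det C = -6, so C⁻¹ = [[0, 1, 1], [1/3, 2/3, 1/3], [1/3, 13/6, 7/3]].
M = TC⁻¹ = [[-24, -9, 12], [-23, 7, 8]] · [[0, 1, 1], [1/3, 2/3, 1/3], [1/3, 13/6, 7/3]] = [[1, -4, 1], [5, -1, -2]].

M = [[1, -4, 1], [5, -1, -2]]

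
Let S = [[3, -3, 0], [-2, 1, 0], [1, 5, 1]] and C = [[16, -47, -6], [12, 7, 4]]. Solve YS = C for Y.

S is on the right of Y, so right-multiply by S⁻¹: Y = CS⁻¹.
S has determinant -3; S⁻¹ = [[-1/3, -1, 0], [-2/3, -1, 0], [11/3, 6, 1]].
Y = CS⁻¹ = [[16, -47, -6], [12, 7, 4]] · [[-1/3, -1, 0], [-2/3, -1, 0], [11/3, 6, 1]] = [[4, -5, -6], [6, 5, 4]].

Y = [[4, -5, -6], [6, 5, 4]]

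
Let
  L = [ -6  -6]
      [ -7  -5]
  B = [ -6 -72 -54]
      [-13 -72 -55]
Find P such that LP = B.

L is on the left of P, so left-multiply by L⁻¹: P = L⁻¹B.
det L = -12; the adjugate gives L⁻¹ = [[5/12, -1/2], [-7/12, 1/2]].
P = L⁻¹B = [[5/12, -1/2], [-7/12, 1/2]] · [[-6, -72, -54], [-13, -72, -55]] = [[4, 6, 5], [-3, 6, 4]].

P = [[4, 6, 5], [-3, 6, 4]]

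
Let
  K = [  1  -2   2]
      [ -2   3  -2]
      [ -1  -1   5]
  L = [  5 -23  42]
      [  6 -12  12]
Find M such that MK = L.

M = [[1, -5, 6], [6, 0, 0]]

K is on the right of M, so right-multiply by K⁻¹: M = LK⁻¹.
det K = -1, so K⁻¹ = [[-13, -8, 2], [-12, -7, 2], [-5, -3, 1]].
M = LK⁻¹ = [[5, -23, 42], [6, -12, 12]] · [[-13, -8, 2], [-12, -7, 2], [-5, -3, 1]] = [[1, -5, 6], [6, 0, 0]].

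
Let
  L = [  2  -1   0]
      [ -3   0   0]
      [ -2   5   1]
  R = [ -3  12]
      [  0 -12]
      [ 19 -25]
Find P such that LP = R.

P = [[0, 4], [3, -4], [4, 3]]

L is on the left of P, so left-multiply by L⁻¹: P = L⁻¹R.
det L = -3; the adjugate gives L⁻¹ = [[0, -1/3, 0], [-1, -2/3, 0], [5, 8/3, 1]].
P = L⁻¹R = [[0, -1/3, 0], [-1, -2/3, 0], [5, 8/3, 1]] · [[-3, 12], [0, -12], [19, -25]] = [[0, 4], [3, -4], [4, 3]].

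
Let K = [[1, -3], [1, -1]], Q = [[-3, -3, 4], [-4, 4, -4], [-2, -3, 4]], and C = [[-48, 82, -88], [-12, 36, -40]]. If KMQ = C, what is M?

Isolating M: multiply by K⁻¹ from the left and Q⁻¹ from the right, so M = K⁻¹CQ⁻¹.
det K = 2; the adjugate gives K⁻¹ = [[-1/2, 3/2], [-1/2, 1/2]].
Q has determinant -4; Q⁻¹ = [[-1, 0, 1], [-6, 1, 7], [-5, 3/4, 6]].
K⁻¹C = [[6, 13, -16], [18, -23, 24]].
M = (K⁻¹C)Q⁻¹ = [[-4, 1, 1], [0, -5, 1]].

M = [[-4, 1, 1], [0, -5, 1]]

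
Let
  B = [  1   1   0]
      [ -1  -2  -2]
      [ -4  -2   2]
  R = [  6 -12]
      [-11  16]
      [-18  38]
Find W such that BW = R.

W = [[5, -6], [1, -6], [2, 1]]

B is on the left of W, so left-multiply by B⁻¹: W = B⁻¹R.
B has determinant 2; B⁻¹ = [[-4, -1, -1], [5, 1, 1], [-3, -1, -1/2]].
W = B⁻¹R = [[-4, -1, -1], [5, 1, 1], [-3, -1, -1/2]] · [[6, -12], [-11, 16], [-18, 38]] = [[5, -6], [1, -6], [2, 1]].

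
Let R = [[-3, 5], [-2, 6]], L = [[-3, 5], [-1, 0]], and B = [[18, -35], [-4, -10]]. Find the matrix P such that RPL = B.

P = R⁻¹BL⁻¹ (apply R⁻¹ on the left and L⁻¹ on the right).
det R = -8; the adjugate gives R⁻¹ = [[-3/4, 5/8], [-1/4, 3/8]].
det L = 5; the adjugate gives L⁻¹ = [[0, -1], [1/5, -3/5]].
R⁻¹B = [[-16, 20], [-6, 5]].
P = (R⁻¹B)L⁻¹ = [[4, 4], [1, 3]].

P = [[4, 4], [1, 3]]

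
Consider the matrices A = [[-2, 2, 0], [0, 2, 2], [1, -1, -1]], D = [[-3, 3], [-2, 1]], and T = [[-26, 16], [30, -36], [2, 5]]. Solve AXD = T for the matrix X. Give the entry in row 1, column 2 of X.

X = A⁻¹TD⁻¹ (apply A⁻¹ on the left and D⁻¹ on the right).
det A = 4; the adjugate gives A⁻¹ = [[0, 1/2, 1], [1/2, 1/2, 1], [-1/2, 0, -1]].
D has determinant 3; D⁻¹ = [[1/3, -1], [2/3, -1]].
A⁻¹T = [[17, -13], [4, -5], [11, -13]].
X = (A⁻¹T)D⁻¹ = [[-3, -4], [-2, 1], [-5, 2]].

-4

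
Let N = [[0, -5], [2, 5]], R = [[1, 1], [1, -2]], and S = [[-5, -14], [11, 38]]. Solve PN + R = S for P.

PN = S − R = [[-6, -15], [10, 40]].
Right-multiplying both sides by N⁻¹ gives P = (S − R)N⁻¹.
det N = 10; the adjugate gives N⁻¹ = [[1/2, 1/2], [-1/5, 0]].
P = (S − R)N⁻¹ = [[0, -3], [-3, 5]].

P = [[0, -3], [-3, 5]]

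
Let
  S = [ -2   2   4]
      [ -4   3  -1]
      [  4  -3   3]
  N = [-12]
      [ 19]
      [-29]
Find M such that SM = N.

M = [[-2], [2], [-5]]

Left-multiplying both sides by S⁻¹ gives M = S⁻¹N.
S has determinant 4; S⁻¹ = [[3/2, -9/2, -7/2], [2, -11/2, -9/2], [0, 1/2, 1/2]].
M = S⁻¹N = [[3/2, -9/2, -7/2], [2, -11/2, -9/2], [0, 1/2, 1/2]] · [[-12], [19], [-29]] = [[-2], [2], [-5]].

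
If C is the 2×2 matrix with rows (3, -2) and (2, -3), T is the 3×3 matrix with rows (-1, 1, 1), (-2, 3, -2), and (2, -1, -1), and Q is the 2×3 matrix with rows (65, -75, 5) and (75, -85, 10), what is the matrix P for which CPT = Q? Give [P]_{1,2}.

P = C⁻¹QT⁻¹ (apply C⁻¹ on the left and T⁻¹ on the right).
det C = -5; the adjugate gives C⁻¹ = [[3/5, -2/5], [2/5, -3/5]].
T has determinant -5; T⁻¹ = [[1, 0, 1], [6/5, 1/5, 4/5], [4/5, -1/5, 1/5]].
C⁻¹Q = [[9, -11, -1], [-19, 21, -4]].
P = (C⁻¹Q)T⁻¹ = [[-5, -2, 0], [3, 5, -3]].

-2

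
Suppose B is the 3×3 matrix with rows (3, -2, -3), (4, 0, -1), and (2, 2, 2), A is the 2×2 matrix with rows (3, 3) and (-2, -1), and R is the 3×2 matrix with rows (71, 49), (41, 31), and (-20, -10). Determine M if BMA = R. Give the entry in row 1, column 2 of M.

-2

M = B⁻¹RA⁻¹ (apply B⁻¹ on the left and A⁻¹ on the right).
det B = 2, so B⁻¹ = [[1, -1, 1], [-5, 6, -9/2], [4, -5, 4]].
A has determinant 3; A⁻¹ = [[-1/3, -1], [2/3, 1]].
B⁻¹R = [[10, 8], [-19, -14], [-1, 1]].
M = (B⁻¹R)A⁻¹ = [[2, -2], [-3, 5], [1, 2]].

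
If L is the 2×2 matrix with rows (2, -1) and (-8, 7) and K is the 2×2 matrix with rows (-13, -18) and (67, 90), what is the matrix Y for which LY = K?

Y = [[-4, -6], [5, 6]]

Left-multiplying both sides by L⁻¹ gives Y = L⁻¹K.
L has determinant 6; L⁻¹ = [[7/6, 1/6], [4/3, 1/3]].
Y = L⁻¹K = [[7/6, 1/6], [4/3, 1/3]] · [[-13, -18], [67, 90]] = [[-4, -6], [5, 6]].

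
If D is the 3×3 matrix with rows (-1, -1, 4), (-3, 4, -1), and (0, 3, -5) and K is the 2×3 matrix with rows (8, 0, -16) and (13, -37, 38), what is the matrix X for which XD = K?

Right-multiplying both sides by D⁻¹ gives X = KD⁻¹.
det D = -4, so D⁻¹ = [[17/4, -7/4, 15/4], [15/4, -5/4, 13/4], [9/4, -3/4, 7/4]].
X = KD⁻¹ = [[8, 0, -16], [13, -37, 38]] · [[17/4, -7/4, 15/4], [15/4, -5/4, 13/4], [9/4, -3/4, 7/4]] = [[-2, -2, 2], [2, -5, -5]].

X = [[-2, -2, 2], [2, -5, -5]]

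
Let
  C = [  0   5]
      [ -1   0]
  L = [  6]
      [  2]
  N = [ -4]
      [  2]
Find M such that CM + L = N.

CM = N − L = [[-10], [0]].
Left-multiplying both sides by C⁻¹ gives M = C⁻¹(N − L).
det C = 5; the adjugate gives C⁻¹ = [[0, -1], [1/5, 0]].
M = C⁻¹(N − L) = [[0], [-2]].

M = [[0], [-2]]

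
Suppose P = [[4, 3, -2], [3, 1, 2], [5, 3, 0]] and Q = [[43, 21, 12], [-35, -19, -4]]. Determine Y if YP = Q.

Y = [[0, 6, 5], [-2, -4, -3]]

Right-multiplying both sides by P⁻¹ gives Y = QP⁻¹.
det P = -2; the adjugate gives P⁻¹ = [[3, 3, -4], [-5, -5, 7], [-2, -3/2, 5/2]].
Y = QP⁻¹ = [[43, 21, 12], [-35, -19, -4]] · [[3, 3, -4], [-5, -5, 7], [-2, -3/2, 5/2]] = [[0, 6, 5], [-2, -4, -3]].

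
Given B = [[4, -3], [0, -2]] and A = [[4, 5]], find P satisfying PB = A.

P = [[1, -4]]

B is on the right of P, so right-multiply by B⁻¹: P = AB⁻¹.
det B = -8; the adjugate gives B⁻¹ = [[1/4, -3/8], [0, -1/2]].
P = AB⁻¹ = [[4, 5]] · [[1/4, -3/8], [0, -1/2]] = [[1, -4]].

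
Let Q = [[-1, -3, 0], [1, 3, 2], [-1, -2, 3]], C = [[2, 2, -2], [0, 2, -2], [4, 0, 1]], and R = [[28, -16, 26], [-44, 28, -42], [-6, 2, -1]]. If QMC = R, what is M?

Isolating M: multiply by Q⁻¹ from the left and C⁻¹ from the right, so M = Q⁻¹RC⁻¹.
det Q = 2, so Q⁻¹ = [[13/2, 9/2, -3], [-5/2, -3/2, 1], [1/2, 1/2, 0]].
C has determinant 4; C⁻¹ = [[1/2, -1/2, 0], [-2, 5/2, 1], [-2, 2, 1]].
Q⁻¹R = [[2, 16, -17], [-10, 0, -3], [-8, 6, -8]].
M = (Q⁻¹R)C⁻¹ = [[3, 5, -1], [1, -1, -3], [0, 3, -2]].

M = [[3, 5, -1], [1, -1, -3], [0, 3, -2]]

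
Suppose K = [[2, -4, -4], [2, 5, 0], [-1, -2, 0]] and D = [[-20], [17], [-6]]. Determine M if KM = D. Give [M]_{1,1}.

-4

K is on the left of M, so left-multiply by K⁻¹: M = K⁻¹D.
K has determinant -4; K⁻¹ = [[0, -2, -5], [0, 1, 2], [-1/4, -2, -9/2]].
M = K⁻¹D = [[0, -2, -5], [0, 1, 2], [-1/4, -2, -9/2]] · [[-20], [17], [-6]] = [[-4], [5], [-2]].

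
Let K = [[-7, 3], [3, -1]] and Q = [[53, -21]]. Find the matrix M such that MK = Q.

M = [[-5, 6]]

Since K sits to the right of M, M = QK⁻¹.
det K = -2; the adjugate gives K⁻¹ = [[1/2, 3/2], [3/2, 7/2]].
M = QK⁻¹ = [[53, -21]] · [[1/2, 3/2], [3/2, 7/2]] = [[-5, 6]].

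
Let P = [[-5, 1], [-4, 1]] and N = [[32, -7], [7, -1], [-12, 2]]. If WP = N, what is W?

Right-multiplying both sides by P⁻¹ gives W = NP⁻¹.
det P = -1, so P⁻¹ = [[-1, 1], [-4, 5]].
W = NP⁻¹ = [[32, -7], [7, -1], [-12, 2]] · [[-1, 1], [-4, 5]] = [[-4, -3], [-3, 2], [4, -2]].

W = [[-4, -3], [-3, 2], [4, -2]]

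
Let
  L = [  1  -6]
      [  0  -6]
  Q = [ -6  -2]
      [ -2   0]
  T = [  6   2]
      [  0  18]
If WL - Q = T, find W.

WL = T + Q = [[0, 0], [-2, 18]].
Right-multiplying both sides by L⁻¹ gives W = (T + Q)L⁻¹.
L has determinant -6; L⁻¹ = [[1, -1], [0, -1/6]].
W = (T + Q)L⁻¹ = [[0, 0], [-2, -1]].

W = [[0, 0], [-2, -1]]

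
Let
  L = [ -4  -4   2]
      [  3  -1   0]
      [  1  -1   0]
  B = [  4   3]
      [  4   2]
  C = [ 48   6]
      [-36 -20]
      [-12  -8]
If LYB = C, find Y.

Y = [[0, -3], [2, -2], [-5, 5]]

Left-multiply by L⁻¹ and right-multiply by B⁻¹: Y = L⁻¹CB⁻¹.
L has determinant -4; L⁻¹ = [[0, 1/2, -1/2], [0, 1/2, -3/2], [1/2, 2, -4]].
B has determinant -4; B⁻¹ = [[-1/2, 3/4], [1, -1]].
L⁻¹C = [[-12, -6], [0, 2], [0, -5]].
Y = (L⁻¹C)B⁻¹ = [[0, -3], [2, -2], [-5, 5]].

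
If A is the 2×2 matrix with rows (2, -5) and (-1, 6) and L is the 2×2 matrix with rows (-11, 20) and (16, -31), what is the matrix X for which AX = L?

Left-multiplying both sides by A⁻¹ gives X = A⁻¹L.
det A = 7; the adjugate gives A⁻¹ = [[6/7, 5/7], [1/7, 2/7]].
X = A⁻¹L = [[6/7, 5/7], [1/7, 2/7]] · [[-11, 20], [16, -31]] = [[2, -5], [3, -6]].

X = [[2, -5], [3, -6]]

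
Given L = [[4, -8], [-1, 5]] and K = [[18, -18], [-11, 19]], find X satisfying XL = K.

L is on the right of X, so right-multiply by L⁻¹: X = KL⁻¹.
det L = 12, so L⁻¹ = [[5/12, 2/3], [1/12, 1/3]].
X = KL⁻¹ = [[18, -18], [-11, 19]] · [[5/12, 2/3], [1/12, 1/3]] = [[6, 6], [-3, -1]].

X = [[6, 6], [-3, -1]]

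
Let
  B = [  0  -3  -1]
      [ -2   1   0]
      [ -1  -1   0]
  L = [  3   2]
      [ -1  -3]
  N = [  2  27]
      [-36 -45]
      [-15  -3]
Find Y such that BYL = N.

Y = [[5, -2], [1, 5], [0, -4]]

Isolating Y: multiply by B⁻¹ from the left and L⁻¹ from the right, so Y = B⁻¹NL⁻¹.
det B = -3; the adjugate gives B⁻¹ = [[0, -1/3, -1/3], [0, 1/3, -2/3], [-1, -1, 2]].
det L = -7, so L⁻¹ = [[3/7, 2/7], [-1/7, -3/7]].
B⁻¹N = [[17, 16], [-2, -13], [4, 12]].
Y = (B⁻¹N)L⁻¹ = [[5, -2], [1, 5], [0, -4]].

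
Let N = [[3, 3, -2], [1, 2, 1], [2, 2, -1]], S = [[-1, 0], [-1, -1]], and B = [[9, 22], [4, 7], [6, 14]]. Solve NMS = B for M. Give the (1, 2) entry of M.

Left-multiply by N⁻¹ and right-multiply by S⁻¹: M = N⁻¹BS⁻¹.
det N = 1, so N⁻¹ = [[-4, -1, 7], [3, 1, -5], [-2, 0, 3]].
det S = 1; the adjugate gives S⁻¹ = [[-1, 0], [1, -1]].
N⁻¹B = [[2, 3], [1, 3], [0, -2]].
M = (N⁻¹B)S⁻¹ = [[1, -3], [2, -3], [-2, 2]].

-3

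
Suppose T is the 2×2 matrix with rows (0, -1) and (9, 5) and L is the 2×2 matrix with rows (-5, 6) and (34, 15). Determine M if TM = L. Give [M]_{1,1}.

T is on the left of M, so left-multiply by T⁻¹: M = T⁻¹L.
det T = 9; the adjugate gives T⁻¹ = [[5/9, 1/9], [-1, 0]].
M = T⁻¹L = [[5/9, 1/9], [-1, 0]] · [[-5, 6], [34, 15]] = [[1, 5], [5, -6]].

1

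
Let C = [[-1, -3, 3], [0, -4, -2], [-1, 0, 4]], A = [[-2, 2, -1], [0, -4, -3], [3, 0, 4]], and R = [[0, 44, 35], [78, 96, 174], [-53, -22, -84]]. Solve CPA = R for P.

P = [[-3, 5, 1], [1, 5, -4], [4, 5, -1]]

P = C⁻¹RA⁻¹ (apply C⁻¹ on the left and A⁻¹ on the right).
det C = -2, so C⁻¹ = [[8, -6, -9], [-1, 1/2, 1], [2, -3/2, -2]].
A has determinant 2; A⁻¹ = [[-8, -4, -5], [-9/2, -5/2, -3], [6, 3, 4]].
C⁻¹R = [[9, -26, -8], [-14, -18, -32], [-11, -12, -23]].
P = (C⁻¹R)A⁻¹ = [[-3, 5, 1], [1, 5, -4], [4, 5, -1]].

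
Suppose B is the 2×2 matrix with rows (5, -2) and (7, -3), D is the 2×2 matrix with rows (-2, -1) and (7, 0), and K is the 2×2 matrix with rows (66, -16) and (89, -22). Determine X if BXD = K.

X = [[4, 4], [2, 3]]

X = B⁻¹KD⁻¹ (apply B⁻¹ on the left and D⁻¹ on the right).
det B = -1; the adjugate gives B⁻¹ = [[3, -2], [7, -5]].
det D = 7; the adjugate gives D⁻¹ = [[0, 1/7], [-1, -2/7]].
B⁻¹K = [[20, -4], [17, -2]].
X = (B⁻¹K)D⁻¹ = [[4, 4], [2, 3]].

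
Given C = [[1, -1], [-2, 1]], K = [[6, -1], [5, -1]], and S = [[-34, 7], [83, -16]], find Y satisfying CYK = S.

Y = [[-4, -5], [-5, 3]]

Left-multiply by C⁻¹ and right-multiply by K⁻¹: Y = C⁻¹SK⁻¹.
det C = -1; the adjugate gives C⁻¹ = [[-1, -1], [-2, -1]].
det K = -1; the adjugate gives K⁻¹ = [[1, -1], [5, -6]].
C⁻¹S = [[-49, 9], [-15, 2]].
Y = (C⁻¹S)K⁻¹ = [[-4, -5], [-5, 3]].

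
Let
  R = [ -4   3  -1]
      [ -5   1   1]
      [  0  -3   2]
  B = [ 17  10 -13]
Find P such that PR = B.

Right-multiplying both sides by R⁻¹ gives P = BR⁻¹.
R has determinant -5; R⁻¹ = [[-1, 3/5, -4/5], [-2, 8/5, -9/5], [-3, 12/5, -11/5]].
P = BR⁻¹ = [[17, 10, -13]] · [[-1, 3/5, -4/5], [-2, 8/5, -9/5], [-3, 12/5, -11/5]] = [[2, -5, -3]].

P = [[2, -5, -3]]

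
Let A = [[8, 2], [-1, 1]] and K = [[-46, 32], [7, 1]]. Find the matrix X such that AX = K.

Left-multiplying both sides by A⁻¹ gives X = A⁻¹K.
A has determinant 10; A⁻¹ = [[1/10, -1/5], [1/10, 4/5]].
X = A⁻¹K = [[1/10, -1/5], [1/10, 4/5]] · [[-46, 32], [7, 1]] = [[-6, 3], [1, 4]].

X = [[-6, 3], [1, 4]]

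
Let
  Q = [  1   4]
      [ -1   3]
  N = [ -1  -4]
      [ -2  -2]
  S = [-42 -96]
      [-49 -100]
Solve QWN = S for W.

Isolating W: multiply by Q⁻¹ from the left and N⁻¹ from the right, so W = Q⁻¹SN⁻¹.
Q has determinant 7; Q⁻¹ = [[3/7, -4/7], [1/7, 1/7]].
N has determinant -6; N⁻¹ = [[1/3, -2/3], [-1/3, 1/6]].
Q⁻¹S = [[10, 16], [-13, -28]].
W = (Q⁻¹S)N⁻¹ = [[-2, -4], [5, 4]].

W = [[-2, -4], [5, 4]]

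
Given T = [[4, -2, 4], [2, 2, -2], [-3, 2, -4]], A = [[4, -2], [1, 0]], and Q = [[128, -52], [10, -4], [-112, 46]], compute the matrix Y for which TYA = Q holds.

Isolating Y: multiply by T⁻¹ from the left and A⁻¹ from the right, so Y = T⁻¹QA⁻¹.
det T = -4; the adjugate gives T⁻¹ = [[1, 0, 1], [-7/2, 1, -4], [-5/2, 1/2, -3]].
A has determinant 2; A⁻¹ = [[0, 1], [-1/2, 2]].
T⁻¹Q = [[16, -6], [10, -6], [21, -10]].
Y = (T⁻¹Q)A⁻¹ = [[3, 4], [3, -2], [5, 1]].

Y = [[3, 4], [3, -2], [5, 1]]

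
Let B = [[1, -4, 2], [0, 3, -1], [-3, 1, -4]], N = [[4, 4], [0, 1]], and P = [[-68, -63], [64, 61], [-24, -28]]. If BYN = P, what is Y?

Left-multiply by B⁻¹ and right-multiply by N⁻¹: Y = B⁻¹PN⁻¹.
det B = -5; the adjugate gives B⁻¹ = [[11/5, 14/5, 2/5], [-3/5, -2/5, -1/5], [-9/5, -11/5, -3/5]].
N has determinant 4; N⁻¹ = [[1/4, -1], [0, 1]].
B⁻¹P = [[20, 21], [20, 19], [-4, -4]].
Y = (B⁻¹P)N⁻¹ = [[5, 1], [5, -1], [-1, 0]].

Y = [[5, 1], [5, -1], [-1, 0]]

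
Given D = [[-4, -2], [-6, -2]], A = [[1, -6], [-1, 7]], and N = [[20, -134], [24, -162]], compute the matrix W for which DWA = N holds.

W = D⁻¹NA⁻¹ (apply D⁻¹ on the left and A⁻¹ on the right).
det D = -4; the adjugate gives D⁻¹ = [[1/2, -1/2], [-3/2, 1]].
A has determinant 1; A⁻¹ = [[7, 6], [1, 1]].
D⁻¹N = [[-2, 14], [-6, 39]].
W = (D⁻¹N)A⁻¹ = [[0, 2], [-3, 3]].

W = [[0, 2], [-3, 3]]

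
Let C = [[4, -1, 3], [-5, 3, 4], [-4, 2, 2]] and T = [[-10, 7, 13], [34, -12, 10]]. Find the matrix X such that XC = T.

X = [[1, 2, 1], [6, -2, 0]]

C is on the right of X, so right-multiply by C⁻¹: X = TC⁻¹.
C has determinant 4; C⁻¹ = [[-1/2, 2, -13/4], [-3/2, 5, -31/4], [1/2, -1, 7/4]].
X = TC⁻¹ = [[-10, 7, 13], [34, -12, 10]] · [[-1/2, 2, -13/4], [-3/2, 5, -31/4], [1/2, -1, 7/4]] = [[1, 2, 1], [6, -2, 0]].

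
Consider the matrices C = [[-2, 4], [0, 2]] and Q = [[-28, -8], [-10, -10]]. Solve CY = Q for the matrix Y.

Y = [[4, -6], [-5, -5]]

C is on the left of Y, so left-multiply by C⁻¹: Y = C⁻¹Q.
C has determinant -4; C⁻¹ = [[-1/2, 1], [0, 1/2]].
Y = C⁻¹Q = [[-1/2, 1], [0, 1/2]] · [[-28, -8], [-10, -10]] = [[4, -6], [-5, -5]].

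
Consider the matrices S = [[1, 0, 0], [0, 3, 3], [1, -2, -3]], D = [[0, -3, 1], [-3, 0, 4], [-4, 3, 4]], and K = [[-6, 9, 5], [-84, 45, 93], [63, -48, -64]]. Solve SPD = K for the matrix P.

Isolating P: multiply by S⁻¹ from the left and D⁻¹ from the right, so P = S⁻¹KD⁻¹.
det S = -3, so S⁻¹ = [[1, 0, 0], [-1, 1, 1], [1, -2/3, -1]].
det D = 3, so D⁻¹ = [[-4, 5, -4], [-4/3, 4/3, -1], [-3, 4, -3]].
S⁻¹K = [[-6, 9, 5], [-15, -12, 24], [-13, 27, 7]].
P = (S⁻¹K)D⁻¹ = [[-3, 2, 0], [4, 5, 0], [-5, -1, 4]].

P = [[-3, 2, 0], [4, 5, 0], [-5, -1, 4]]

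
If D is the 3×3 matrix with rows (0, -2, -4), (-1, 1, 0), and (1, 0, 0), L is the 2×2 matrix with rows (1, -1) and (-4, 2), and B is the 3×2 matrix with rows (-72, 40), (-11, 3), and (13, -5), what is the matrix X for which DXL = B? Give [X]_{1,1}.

Isolating X: multiply by D⁻¹ from the left and L⁻¹ from the right, so X = D⁻¹BL⁻¹.
D has determinant 4; D⁻¹ = [[0, 0, 1], [0, 1, 1], [-1/4, -1/2, -1/2]].
det L = -2, so L⁻¹ = [[-1, -1/2], [-2, -1/2]].
D⁻¹B = [[13, -5], [2, -2], [17, -9]].
X = (D⁻¹B)L⁻¹ = [[-3, -4], [2, 0], [1, -4]].

-3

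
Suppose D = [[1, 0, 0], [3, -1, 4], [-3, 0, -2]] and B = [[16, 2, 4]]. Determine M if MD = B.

M = [[4, -2, -6]]

Since D sits to the right of M, M = BD⁻¹.
D has determinant 2; D⁻¹ = [[1, 0, 0], [-3, -1, -2], [-3/2, 0, -1/2]].
M = BD⁻¹ = [[16, 2, 4]] · [[1, 0, 0], [-3, -1, -2], [-3/2, 0, -1/2]] = [[4, -2, -6]].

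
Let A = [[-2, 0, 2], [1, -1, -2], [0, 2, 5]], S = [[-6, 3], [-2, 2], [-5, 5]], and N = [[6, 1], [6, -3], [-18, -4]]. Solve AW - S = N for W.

AW = N + S = [[0, 4], [4, -1], [-23, 1]].
Since A multiplies W on the left, W = A⁻¹(N + S).
A has determinant 6; A⁻¹ = [[-1/6, 2/3, 1/3], [-5/6, -5/3, -1/3], [1/3, 2/3, 1/3]].
W = A⁻¹(N + S) = [[-5, -1], [1, -2], [-5, 1]].

W = [[-5, -1], [1, -2], [-5, 1]]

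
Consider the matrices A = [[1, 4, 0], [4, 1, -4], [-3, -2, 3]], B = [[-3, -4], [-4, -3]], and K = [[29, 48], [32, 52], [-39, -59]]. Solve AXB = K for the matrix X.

Left-multiply by A⁻¹ and right-multiply by B⁻¹: X = A⁻¹KB⁻¹.
det A = -5; the adjugate gives A⁻¹ = [[1, 12/5, 16/5], [0, -3/5, -4/5], [1, 2, 3]].
B has determinant -7; B⁻¹ = [[3/7, -4/7], [-4/7, 3/7]].
A⁻¹K = [[-19, -16], [12, 16], [-24, -25]].
X = (A⁻¹K)B⁻¹ = [[1, 4], [-4, 0], [4, 3]].

X = [[1, 4], [-4, 0], [4, 3]]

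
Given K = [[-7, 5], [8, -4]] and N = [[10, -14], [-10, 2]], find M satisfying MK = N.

M = [[-6, -4], [-2, -3]]

Right-multiplying both sides by K⁻¹ gives M = NK⁻¹.
det K = -12, so K⁻¹ = [[1/3, 5/12], [2/3, 7/12]].
M = NK⁻¹ = [[10, -14], [-10, 2]] · [[1/3, 5/12], [2/3, 7/12]] = [[-6, -4], [-2, -3]].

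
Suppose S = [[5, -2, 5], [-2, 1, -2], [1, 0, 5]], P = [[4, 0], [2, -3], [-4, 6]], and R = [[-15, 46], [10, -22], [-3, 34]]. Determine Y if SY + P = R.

SY = R − P = [[-19, 46], [8, -19], [1, 28]].
S is on the left of Y, so left-multiply by S⁻¹: Y = S⁻¹(R − P).
det S = 4, so S⁻¹ = [[5/4, 5/2, -1/4], [2, 5, 0], [-1/4, -1/2, 1/4]].
Y = S⁻¹(R − P) = [[-4, 3], [2, -3], [1, 5]].

Y = [[-4, 3], [2, -3], [1, 5]]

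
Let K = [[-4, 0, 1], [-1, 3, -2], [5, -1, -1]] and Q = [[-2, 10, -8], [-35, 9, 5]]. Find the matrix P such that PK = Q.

Right-multiplying both sides by K⁻¹ gives P = QK⁻¹.
det K = 6; the adjugate gives K⁻¹ = [[-5/6, -1/6, -1/2], [-11/6, -1/6, -3/2], [-7/3, -2/3, -2]].
P = QK⁻¹ = [[-2, 10, -8], [-35, 9, 5]] · [[-5/6, -1/6, -1/2], [-11/6, -1/6, -3/2], [-7/3, -2/3, -2]] = [[2, 4, 2], [1, 1, -6]].

P = [[2, 4, 2], [1, 1, -6]]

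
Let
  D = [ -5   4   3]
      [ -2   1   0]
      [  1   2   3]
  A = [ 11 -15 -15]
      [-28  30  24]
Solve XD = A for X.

X = [[-3, 1, -2], [4, 6, 4]]

Right-multiplying both sides by D⁻¹ gives X = AD⁻¹.
det D = -6, so D⁻¹ = [[-1/2, 1, 1/2], [-1, 3, 1], [5/6, -7/3, -1/2]].
X = AD⁻¹ = [[11, -15, -15], [-28, 30, 24]] · [[-1/2, 1, 1/2], [-1, 3, 1], [5/6, -7/3, -1/2]] = [[-3, 1, -2], [4, 6, 4]].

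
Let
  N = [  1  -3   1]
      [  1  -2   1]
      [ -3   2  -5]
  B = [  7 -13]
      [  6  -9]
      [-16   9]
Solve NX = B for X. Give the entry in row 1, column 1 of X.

Left-multiplying both sides by N⁻¹ gives X = N⁻¹B.
det N = -2, so N⁻¹ = [[-4, 13/2, 1/2], [-1, 1, 0], [2, -7/2, -1/2]].
X = N⁻¹B = [[-4, 13/2, 1/2], [-1, 1, 0], [2, -7/2, -1/2]] · [[7, -13], [6, -9], [-16, 9]] = [[3, -2], [-1, 4], [1, 1]].

3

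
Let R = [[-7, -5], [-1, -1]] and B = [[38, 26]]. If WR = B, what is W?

W = [[-6, 4]]

R is on the right of W, so right-multiply by R⁻¹: W = BR⁻¹.
R has determinant 2; R⁻¹ = [[-1/2, 5/2], [1/2, -7/2]].
W = BR⁻¹ = [[38, 26]] · [[-1/2, 5/2], [1/2, -7/2]] = [[-6, 4]].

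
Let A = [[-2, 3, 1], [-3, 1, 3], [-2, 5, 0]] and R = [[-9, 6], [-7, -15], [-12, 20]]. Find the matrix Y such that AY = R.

A is on the left of Y, so left-multiply by A⁻¹: Y = A⁻¹R.
det A = -1, so A⁻¹ = [[15, -5, -8], [6, -2, -3], [13, -4, -7]].
Y = A⁻¹R = [[15, -5, -8], [6, -2, -3], [13, -4, -7]] · [[-9, 6], [-7, -15], [-12, 20]] = [[-4, 5], [-4, 6], [-5, -2]].

Y = [[-4, 5], [-4, 6], [-5, -2]]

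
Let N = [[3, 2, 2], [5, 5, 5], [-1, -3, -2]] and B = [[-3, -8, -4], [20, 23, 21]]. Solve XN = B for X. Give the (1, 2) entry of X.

2

N is on the right of X, so right-multiply by N⁻¹: X = BN⁻¹.
det N = 5; the adjugate gives N⁻¹ = [[1, -2/5, 0], [1, -4/5, -1], [-2, 7/5, 1]].
X = BN⁻¹ = [[-3, -8, -4], [20, 23, 21]] · [[1, -2/5, 0], [1, -4/5, -1], [-2, 7/5, 1]] = [[-3, 2, 4], [1, 3, -2]].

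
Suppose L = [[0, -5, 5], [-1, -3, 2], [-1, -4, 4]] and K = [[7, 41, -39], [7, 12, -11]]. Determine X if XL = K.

X = [[-3, -2, -5], [3, -1, -6]]

L is on the right of X, so right-multiply by L⁻¹: X = KL⁻¹.
det L = -5, so L⁻¹ = [[4/5, 0, -1], [-2/5, -1, 1], [-1/5, -1, 1]].
X = KL⁻¹ = [[7, 41, -39], [7, 12, -11]] · [[4/5, 0, -1], [-2/5, -1, 1], [-1/5, -1, 1]] = [[-3, -2, -5], [3, -1, -6]].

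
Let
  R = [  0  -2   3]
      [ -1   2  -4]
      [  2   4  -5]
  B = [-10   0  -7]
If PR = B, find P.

Right-multiplying both sides by R⁻¹ gives P = BR⁻¹.
det R = 2; the adjugate gives R⁻¹ = [[3, 1, 1], [-13/2, -3, -3/2], [-4, -2, -1]].
P = BR⁻¹ = [[-10, 0, -7]] · [[3, 1, 1], [-13/2, -3, -3/2], [-4, -2, -1]] = [[-2, 4, -3]].

P = [[-2, 4, -3]]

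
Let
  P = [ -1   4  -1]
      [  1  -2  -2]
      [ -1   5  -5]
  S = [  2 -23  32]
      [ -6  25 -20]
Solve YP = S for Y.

Y = [[-5, -6, -3], [-1, -2, 5]]

Since P sits to the right of Y, Y = SP⁻¹.
det P = 5; the adjugate gives P⁻¹ = [[4, 3, -2], [7/5, 4/5, -3/5], [3/5, 1/5, -2/5]].
Y = SP⁻¹ = [[2, -23, 32], [-6, 25, -20]] · [[4, 3, -2], [7/5, 4/5, -3/5], [3/5, 1/5, -2/5]] = [[-5, -6, -3], [-1, -2, 5]].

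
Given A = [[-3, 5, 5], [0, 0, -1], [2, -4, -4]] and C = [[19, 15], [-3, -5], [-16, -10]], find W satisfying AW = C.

W = [[2, -5], [2, -5], [3, 5]]

Since A multiplies W on the left, W = A⁻¹C.
det A = 2, so A⁻¹ = [[-2, 0, -5/2], [-1, 1, -3/2], [0, -1, 0]].
W = A⁻¹C = [[-2, 0, -5/2], [-1, 1, -3/2], [0, -1, 0]] · [[19, 15], [-3, -5], [-16, -10]] = [[2, -5], [2, -5], [3, 5]].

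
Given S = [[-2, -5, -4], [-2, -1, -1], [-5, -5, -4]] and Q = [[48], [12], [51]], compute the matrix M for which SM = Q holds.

Since S multiplies M on the left, M = S⁻¹Q.
S has determinant -3; S⁻¹ = [[1/3, 0, -1/3], [1, 4, -2], [-5/3, -5, 8/3]].
M = S⁻¹Q = [[1/3, 0, -1/3], [1, 4, -2], [-5/3, -5, 8/3]] · [[48], [12], [51]] = [[-1], [-6], [-4]].

M = [[-1], [-6], [-4]]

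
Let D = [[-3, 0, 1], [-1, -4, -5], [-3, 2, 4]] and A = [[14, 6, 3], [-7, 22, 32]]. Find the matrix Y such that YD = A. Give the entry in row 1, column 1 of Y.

-3

Right-multiplying both sides by D⁻¹ gives Y = AD⁻¹.
det D = 4; the adjugate gives D⁻¹ = [[-3/2, 1/2, 1], [19/4, -9/4, -4], [-7/2, 3/2, 3]].
Y = AD⁻¹ = [[14, 6, 3], [-7, 22, 32]] · [[-3/2, 1/2, 1], [19/4, -9/4, -4], [-7/2, 3/2, 3]] = [[-3, -2, -1], [3, -5, 1]].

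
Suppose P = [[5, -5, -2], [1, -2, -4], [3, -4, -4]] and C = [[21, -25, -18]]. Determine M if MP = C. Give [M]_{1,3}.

Right-multiplying both sides by P⁻¹ gives M = CP⁻¹.
P has determinant -4; P⁻¹ = [[2, 3, -4], [2, 7/2, -9/2], [-1/2, -5/4, 5/4]].
M = CP⁻¹ = [[21, -25, -18]] · [[2, 3, -4], [2, 7/2, -9/2], [-1/2, -5/4, 5/4]] = [[1, -2, 6]].

6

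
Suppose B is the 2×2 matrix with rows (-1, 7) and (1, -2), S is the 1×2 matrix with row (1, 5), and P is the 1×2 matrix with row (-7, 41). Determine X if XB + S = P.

XB = P − S = [[-8, 36]].
Right-multiplying both sides by B⁻¹ gives X = (P − S)B⁻¹.
det B = -5, so B⁻¹ = [[2/5, 7/5], [1/5, 1/5]].
X = (P − S)B⁻¹ = [[4, -4]].

X = [[4, -4]]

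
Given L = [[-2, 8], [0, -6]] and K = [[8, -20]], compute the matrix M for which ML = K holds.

L is on the right of M, so right-multiply by L⁻¹: M = KL⁻¹.
det L = 12; the adjugate gives L⁻¹ = [[-1/2, -2/3], [0, -1/6]].
M = KL⁻¹ = [[8, -20]] · [[-1/2, -2/3], [0, -1/6]] = [[-4, -2]].

M = [[-4, -2]]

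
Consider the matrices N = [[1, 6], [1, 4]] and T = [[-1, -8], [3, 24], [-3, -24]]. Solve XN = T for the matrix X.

X = [[-2, 1], [6, -3], [-6, 3]]

Since N sits to the right of X, X = TN⁻¹.
N has determinant -2; N⁻¹ = [[-2, 3], [1/2, -1/2]].
X = TN⁻¹ = [[-1, -8], [3, 24], [-3, -24]] · [[-2, 3], [1/2, -1/2]] = [[-2, 1], [6, -3], [-6, 3]].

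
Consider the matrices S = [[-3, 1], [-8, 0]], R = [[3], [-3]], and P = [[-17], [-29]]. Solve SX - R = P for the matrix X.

SX = P + R = [[-14], [-32]].
Since S multiplies X on the left, X = S⁻¹(P + R).
det S = 8; the adjugate gives S⁻¹ = [[0, -1/8], [1, -3/8]].
X = S⁻¹(P + R) = [[4], [-2]].

X = [[4], [-2]]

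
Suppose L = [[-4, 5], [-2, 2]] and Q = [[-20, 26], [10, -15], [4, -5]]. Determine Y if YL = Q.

Y = [[6, -2], [-5, 5], [-1, 0]]

L is on the right of Y, so right-multiply by L⁻¹: Y = QL⁻¹.
L has determinant 2; L⁻¹ = [[1, -5/2], [1, -2]].
Y = QL⁻¹ = [[-20, 26], [10, -15], [4, -5]] · [[1, -5/2], [1, -2]] = [[6, -2], [-5, 5], [-1, 0]].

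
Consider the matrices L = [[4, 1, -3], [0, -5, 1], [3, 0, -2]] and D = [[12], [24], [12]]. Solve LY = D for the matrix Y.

Y = [[0], [-6], [-6]]

Since L multiplies Y on the left, Y = L⁻¹D.
det L = -2, so L⁻¹ = [[-5, -1, 7], [-3/2, -1/2, 2], [-15/2, -3/2, 10]].
Y = L⁻¹D = [[-5, -1, 7], [-3/2, -1/2, 2], [-15/2, -3/2, 10]] · [[12], [24], [12]] = [[0], [-6], [-6]].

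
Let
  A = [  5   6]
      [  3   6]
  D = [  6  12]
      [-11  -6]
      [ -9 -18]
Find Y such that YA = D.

Y = [[0, 2], [-4, 3], [0, -3]]

Right-multiplying both sides by A⁻¹ gives Y = DA⁻¹.
A has determinant 12; A⁻¹ = [[1/2, -1/2], [-1/4, 5/12]].
Y = DA⁻¹ = [[6, 12], [-11, -6], [-9, -18]] · [[1/2, -1/2], [-1/4, 5/12]] = [[0, 2], [-4, 3], [0, -3]].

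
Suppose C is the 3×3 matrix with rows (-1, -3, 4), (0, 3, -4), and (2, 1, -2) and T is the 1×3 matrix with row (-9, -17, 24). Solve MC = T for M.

M = [[5, 0, -2]]

Since C sits to the right of M, M = TC⁻¹.
det C = 2, so C⁻¹ = [[-1, -1, 0], [-4, -3, -2], [-3, -5/2, -3/2]].
M = TC⁻¹ = [[-9, -17, 24]] · [[-1, -1, 0], [-4, -3, -2], [-3, -5/2, -3/2]] = [[5, 0, -2]].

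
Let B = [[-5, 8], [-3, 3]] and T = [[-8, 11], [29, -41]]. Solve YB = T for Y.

Since B sits to the right of Y, Y = TB⁻¹.
B has determinant 9; B⁻¹ = [[1/3, -8/9], [1/3, -5/9]].
Y = TB⁻¹ = [[-8, 11], [29, -41]] · [[1/3, -8/9], [1/3, -5/9]] = [[1, 1], [-4, -3]].

Y = [[1, 1], [-4, -3]]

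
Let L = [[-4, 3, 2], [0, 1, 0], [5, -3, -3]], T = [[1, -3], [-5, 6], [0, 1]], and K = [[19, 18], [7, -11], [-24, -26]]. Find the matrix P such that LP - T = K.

P = [[-3, -5], [2, -5], [1, 5]]

LP = K + T = [[20, 15], [2, -5], [-24, -25]].
L is on the left of P, so left-multiply by L⁻¹: P = L⁻¹(K + T).
L has determinant 2; L⁻¹ = [[-3/2, 3/2, -1], [0, 1, 0], [-5/2, 3/2, -2]].
P = L⁻¹(K + T) = [[-3, -5], [2, -5], [1, 5]].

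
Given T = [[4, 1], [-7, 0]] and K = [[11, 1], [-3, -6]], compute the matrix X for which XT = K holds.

Right-multiplying both sides by T⁻¹ gives X = KT⁻¹.
T has determinant 7; T⁻¹ = [[0, -1/7], [1, 4/7]].
X = KT⁻¹ = [[11, 1], [-3, -6]] · [[0, -1/7], [1, 4/7]] = [[1, -1], [-6, -3]].

X = [[1, -1], [-6, -3]]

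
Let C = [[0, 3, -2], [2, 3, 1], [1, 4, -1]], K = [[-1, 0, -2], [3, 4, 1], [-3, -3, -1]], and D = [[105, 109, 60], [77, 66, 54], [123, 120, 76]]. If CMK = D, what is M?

Isolating M: multiply by C⁻¹ from the left and K⁻¹ from the right, so M = C⁻¹DK⁻¹.
C has determinant -1; C⁻¹ = [[7, 5, -9], [-3, -2, 4], [-5, -3, 6]].
det K = -5; the adjugate gives K⁻¹ = [[1/5, -6/5, -8/5], [0, 1, 1], [-3/5, 3/5, 4/5]].
C⁻¹D = [[13, 13, 6], [23, 21, 16], [-18, -23, -6]].
M = (C⁻¹D)K⁻¹ = [[-1, 1, -3], [-5, 3, -3], [0, -5, 1]].

M = [[-1, 1, -3], [-5, 3, -3], [0, -5, 1]]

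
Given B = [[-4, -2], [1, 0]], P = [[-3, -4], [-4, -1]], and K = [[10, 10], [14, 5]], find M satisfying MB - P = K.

M = [[-3, -5], [-2, 2]]

MB = K + P = [[7, 6], [10, 4]].
B is on the right of M, so right-multiply by B⁻¹: M = (K + P)B⁻¹.
B has determinant 2; B⁻¹ = [[0, 1], [-1/2, -2]].
M = (K + P)B⁻¹ = [[-3, -5], [-2, 2]].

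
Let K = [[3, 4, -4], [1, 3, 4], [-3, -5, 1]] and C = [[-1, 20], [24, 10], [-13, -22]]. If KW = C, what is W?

W = [[-3, 4], [5, 2], [3, 0]]

Since K multiplies W on the left, W = K⁻¹C.
K has determinant 1; K⁻¹ = [[23, 16, 28], [-13, -9, -16], [4, 3, 5]].
W = K⁻¹C = [[23, 16, 28], [-13, -9, -16], [4, 3, 5]] · [[-1, 20], [24, 10], [-13, -22]] = [[-3, 4], [5, 2], [3, 0]].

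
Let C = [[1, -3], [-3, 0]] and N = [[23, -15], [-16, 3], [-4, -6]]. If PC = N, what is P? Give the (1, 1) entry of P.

5

Right-multiplying both sides by C⁻¹ gives P = NC⁻¹.
C has determinant -9; C⁻¹ = [[0, -1/3], [-1/3, -1/9]].
P = NC⁻¹ = [[23, -15], [-16, 3], [-4, -6]] · [[0, -1/3], [-1/3, -1/9]] = [[5, -6], [-1, 5], [2, 2]].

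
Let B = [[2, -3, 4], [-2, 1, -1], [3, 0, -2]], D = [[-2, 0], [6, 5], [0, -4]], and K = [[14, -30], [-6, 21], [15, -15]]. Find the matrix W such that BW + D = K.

W = [[5, -5], [-2, 4], [0, -2]]

BW = K − D = [[16, -30], [-12, 16], [15, -11]].
Left-multiplying both sides by B⁻¹ gives W = B⁻¹(K − D).
det B = 5, so B⁻¹ = [[-2/5, -6/5, -1/5], [-7/5, -16/5, -6/5], [-3/5, -9/5, -4/5]].
W = B⁻¹(K − D) = [[5, -5], [-2, 4], [0, -2]].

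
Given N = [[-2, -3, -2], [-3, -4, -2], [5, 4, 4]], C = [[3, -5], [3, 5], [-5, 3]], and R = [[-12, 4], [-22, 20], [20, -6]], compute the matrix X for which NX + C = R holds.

X = [[5, -1], [5, -5], [-5, 4]]

NX = R − C = [[-15, 9], [-25, 15], [25, -9]].
N is on the left of X, so left-multiply by N⁻¹: X = N⁻¹(R − C).
det N = -6; the adjugate gives N⁻¹ = [[4/3, -2/3, 1/3], [-1/3, -1/3, -1/3], [-4/3, 7/6, 1/6]].
X = N⁻¹(R − C) = [[5, -1], [5, -5], [-5, 4]].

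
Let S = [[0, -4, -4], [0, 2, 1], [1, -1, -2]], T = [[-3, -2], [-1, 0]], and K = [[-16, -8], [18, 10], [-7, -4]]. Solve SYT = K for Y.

Y = S⁻¹KT⁻¹ (apply S⁻¹ on the left and T⁻¹ on the right).
det S = 4; the adjugate gives S⁻¹ = [[-3/4, -1, 1], [1/4, 1, 0], [-1/2, -1, 0]].
T has determinant -2; T⁻¹ = [[0, -1], [-1/2, 3/2]].
S⁻¹K = [[-13, -8], [14, 8], [-10, -6]].
Y = (S⁻¹K)T⁻¹ = [[4, 1], [-4, -2], [3, 1]].

Y = [[4, 1], [-4, -2], [3, 1]]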